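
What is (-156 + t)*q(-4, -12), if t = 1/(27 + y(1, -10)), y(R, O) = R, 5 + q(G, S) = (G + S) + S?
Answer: 144111/28 ≈ 5146.8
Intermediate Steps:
q(G, S) = -5 + G + 2*S (q(G, S) = -5 + ((G + S) + S) = -5 + (G + 2*S) = -5 + G + 2*S)
t = 1/28 (t = 1/(27 + 1) = 1/28 ≈ 0.035714)
(-156 + t)*q(-4, -12) = (-156 + 1/28)*(-5 - 4 + 2*(-12)) = -4367*(-5 - 4 - 24)/28 = -4367/28*(-33) = 144111/28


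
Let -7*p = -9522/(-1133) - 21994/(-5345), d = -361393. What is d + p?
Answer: -15319956948927/42391195 ≈ -3.6140e+5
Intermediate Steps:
p = -75814292/42391195 (p = -(-9522/(-1133) - 21994/(-5345))/7 = -(-9522*(-1/1133) - 21994*(-1/5345))/7 = -(9522/1133 + 21994/5345)/7 = -⅐*75814292/6055885 = -75814292/42391195 ≈ -1.7884)
d + p = -361393 - 75814292/42391195 = -15319956948927/42391195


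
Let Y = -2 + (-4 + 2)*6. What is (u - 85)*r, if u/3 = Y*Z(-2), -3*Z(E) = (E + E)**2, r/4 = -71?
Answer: -39476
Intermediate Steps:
r = -284 (r = 4*(-71) = -284)
Z(E) = -4*E**2/3 (Z(E) = -(E + E)**2/3 = -4*E**2/3)
Y = -14 (Y = -2 - 2*6 = -2 - 12 = -14)
u = 224 (u = 3*(-(-56)*(-2)**2/3) = 3*(-(-56)*4/3) = 3*(-14*(-16/3)) = 3*(224/3) = 224)
(u - 85)*r = (224 - 85)*(-284) = 139*(-284) = -39476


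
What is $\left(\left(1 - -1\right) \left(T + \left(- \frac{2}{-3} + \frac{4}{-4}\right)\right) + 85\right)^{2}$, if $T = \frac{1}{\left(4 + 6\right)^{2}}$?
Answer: $\frac{160098409}{22500} \approx 7115.5$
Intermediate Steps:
$T = \frac{1}{100}$ ($T = \frac{1}{10^{2}} = \frac{1}{100} \approx 0.01$)
$\left(\left(1 - -1\right) \left(T + \left(- \frac{2}{-3} + \frac{4}{-4}\right)\right) + 85\right)^{2} = \left(\left(1 - -1\right) \left(\frac{1}{100} + \left(- \frac{2}{-3} + \frac{4}{-4}\right)\right) + 85\right)^{2} = \left(\left(1 + 1\right) \left(\frac{1}{100} + \left(\left(-2\right) \left(- \frac{1}{3}\right) + 4 \left(- \frac{1}{4}\right)\right)\right) + 85\right)^{2} = \left(2 \left(\frac{1}{100} + \left(\frac{2}{3} - 1\right)\right) + 85\right)^{2} = \left(2 \left(\frac{1}{100} - \frac{1}{3}\right) + 85\right)^{2} = \left(2 \left(- \frac{97}{300}\right) + 85\right)^{2} = \left(- \frac{97}{150} + 85\right)^{2} = \left(\frac{12653}{150}\right)^{2} = \frac{160098409}{22500}$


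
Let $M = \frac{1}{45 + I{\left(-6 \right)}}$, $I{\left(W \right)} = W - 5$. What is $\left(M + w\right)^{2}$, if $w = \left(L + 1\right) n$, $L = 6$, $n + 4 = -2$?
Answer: $\frac{2036329}{1156} \approx 1761.5$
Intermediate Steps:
$n = -6$ ($n = -4 - 2 = -6$)
$I{\left(W \right)} = -5 + W$ ($I{\left(W \right)} = W - 5 = -5 + W$)
$w = -42$ ($w = \left(6 + 1\right) \left(-6\right) = 7 \left(-6\right) = -42$)
$M = \frac{1}{34}$ ($M = \frac{1}{45 - 11} = \frac{1}{34} \approx 0.029412$)
$\left(M + w\right)^{2} = \left(\frac{1}{34} - 42\right)^{2} = \left(- \frac{1427}{34}\right)^{2} = \frac{2036329}{1156}$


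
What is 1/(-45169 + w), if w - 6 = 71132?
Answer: 1/25969 ≈ 3.8507e-5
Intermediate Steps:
w = 71138 (w = 6 + 71132 = 71138)
1/(-45169 + w) = 1/(-45169 + 71138) = 1/25969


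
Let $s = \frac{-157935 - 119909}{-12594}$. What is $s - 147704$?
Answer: $- \frac{929953166}{6297} \approx -1.4768 \cdot 10^{5}$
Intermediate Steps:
$s = \frac{138922}{6297}$ ($s = \left(-277844\right) \left(- \frac{1}{12594}\right) = \frac{138922}{6297} \approx 22.062$)
$s - 147704 = \frac{138922}{6297} - 147704 = - \frac{929953166}{6297}$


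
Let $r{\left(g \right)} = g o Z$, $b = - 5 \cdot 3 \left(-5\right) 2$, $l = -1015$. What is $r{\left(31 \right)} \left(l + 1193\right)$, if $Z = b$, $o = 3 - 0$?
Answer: $2483100$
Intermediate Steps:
$o = 3$ ($o = 3 + 0 = 3$)
$b = 150$ ($b = - 5 \left(\left(-15\right) 2\right) = \left(-5\right) \left(-30\right) = 150$)
$Z = 150$
$r{\left(g \right)} = 450 g$ ($r{\left(g \right)} = g 3 \cdot 150 = 3 g 150 = 450 g$)
$r{\left(31 \right)} \left(l + 1193\right) = 450 \cdot 31 \left(-1015 + 1193\right) = 13950 \cdot 178 = 2483100$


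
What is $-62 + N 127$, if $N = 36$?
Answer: $4510$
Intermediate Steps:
$-62 + N 127 = -62 + 36 \cdot 127 = -62 + 4572 = 4510$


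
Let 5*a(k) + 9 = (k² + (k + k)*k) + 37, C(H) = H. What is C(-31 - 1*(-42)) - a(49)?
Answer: -7176/5 ≈ -1435.2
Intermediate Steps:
a(k) = 28/5 + 3*k²/5 (a(k) = -9/5 + ((k² + (k + k)*k) + 37)/5 = -9/5 + ((k² + (2*k)*k) + 37)/5 = -9/5 + ((k² + 2*k²) + 37)/5 = -9/5 + (3*k² + 37)/5 = -9/5 + (37 + 3*k²)/5 = -9/5 + (37/5 + 3*k²/5) = 28/5 + 3*k²/5)
C(-31 - 1*(-42)) - a(49) = (-31 - 1*(-42)) - (28/5 + (⅗)*49²) = (-31 + 42) - (28/5 + (⅗)*2401) = 11 - (28/5 + 7203/5) = 11 - 1*7231/5 = 11 - 7231/5 = -7176/5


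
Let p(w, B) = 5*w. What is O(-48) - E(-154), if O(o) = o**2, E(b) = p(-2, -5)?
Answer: 2314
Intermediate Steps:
E(b) = -10 (E(b) = 5*(-2) = -10)
O(-48) - E(-154) = (-48)**2 - 1*(-10) = 2304 + 10 = 2314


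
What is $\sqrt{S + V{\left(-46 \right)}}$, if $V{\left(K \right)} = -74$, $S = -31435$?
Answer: $9 i \sqrt{389} \approx 177.51 i$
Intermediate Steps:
$\sqrt{S + V{\left(-46 \right)}} = \sqrt{-31435 - 74} = \sqrt{-31509} = 9 i \sqrt{389}$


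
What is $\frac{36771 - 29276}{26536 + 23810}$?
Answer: $\frac{7495}{50346} \approx 0.14887$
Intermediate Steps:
$\frac{36771 - 29276}{26536 + 23810} = \frac{7495}{50346}$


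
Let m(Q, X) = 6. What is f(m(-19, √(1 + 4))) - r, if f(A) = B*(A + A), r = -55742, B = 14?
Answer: 55910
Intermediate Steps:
f(A) = 28*A (f(A) = 14*(A + A) = 14*(2*A) = 28*A)
f(m(-19, √(1 + 4))) - r = 28*6 - 1*(-55742) = 168 + 55742 = 55910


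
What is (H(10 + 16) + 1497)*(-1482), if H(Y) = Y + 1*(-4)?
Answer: -2251158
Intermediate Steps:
H(Y) = -4 + Y (H(Y) = Y - 4 = -4 + Y)
(H(10 + 16) + 1497)*(-1482) = ((-4 + (10 + 16)) + 1497)*(-1482) = ((-4 + 26) + 1497)*(-1482) = (22 + 1497)*(-1482) = 1519*(-1482) = -2251158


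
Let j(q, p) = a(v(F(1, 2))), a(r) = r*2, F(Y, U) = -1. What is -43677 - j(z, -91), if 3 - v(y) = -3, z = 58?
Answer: -43689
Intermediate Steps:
v(y) = 6 (v(y) = 3 - 1*(-3) = 3 + 3 = 6)
a(r) = 2*r
j(q, p) = 12 (j(q, p) = 2*6 = 12)
-43677 - j(z, -91) = -43677 - 1*12 = -43677 - 12 = -43689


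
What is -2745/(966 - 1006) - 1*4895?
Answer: -38611/8 ≈ -4826.4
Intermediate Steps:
-2745/(966 - 1006) - 1*4895 = -2745/(-40) - 4895 = -2745*(-1/40) - 4895 = 549/8 - 4895 = -38611/8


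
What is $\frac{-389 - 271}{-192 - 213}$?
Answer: $\frac{44}{27} \approx 1.6296$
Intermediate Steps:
$\frac{-389 - 271}{-192 - 213} = - \frac{660}{-405} = \left(-660\right) \left(- \frac{1}{405}\right) = \frac{44}{27}$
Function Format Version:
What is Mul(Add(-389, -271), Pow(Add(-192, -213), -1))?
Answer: Rational(44, 27) ≈ 1.6296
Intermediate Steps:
Mul(Add(-389, -271), Pow(Add(-192, -213), -1)) = Mul(-660, Pow(-405, -1)) = Mul(-660, Rational(-1, 405)) = Rational(44, 27)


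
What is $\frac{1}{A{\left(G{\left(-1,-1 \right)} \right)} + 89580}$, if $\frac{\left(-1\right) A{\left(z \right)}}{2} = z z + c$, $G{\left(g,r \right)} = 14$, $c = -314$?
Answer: $\frac{1}{89816} \approx 1.1134 \cdot 10^{-5}$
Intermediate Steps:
$A{\left(z \right)} = 628 - 2 z^{2}$ ($A{\left(z \right)} = - 2 \left(z z - 314\right) = - 2 \left(z^{2} - 314\right) = - 2 \left(-314 + z^{2}\right) = 628 - 2 z^{2}$)
$\frac{1}{A{\left(G{\left(-1,-1 \right)} \right)} + 89580} = \frac{1}{\left(628 - 2 \cdot 14^{2}\right) + 89580} = \frac{1}{\left(628 - 392\right) + 89580} = \frac{1}{236 + 89580} = \frac{1}{89816}$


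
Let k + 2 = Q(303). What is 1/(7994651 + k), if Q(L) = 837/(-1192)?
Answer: 1192/9529620771 ≈ 1.2508e-7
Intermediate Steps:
Q(L) = -837/1192 (Q(L) = 837*(-1/1192) = -837/1192)
k = -3221/1192 (k = -2 - 837/1192 = -3221/1192 ≈ -2.7022)
1/(7994651 + k) = 1/(7994651 - 3221/1192) = 1/(9529620771/1192) = 1192/9529620771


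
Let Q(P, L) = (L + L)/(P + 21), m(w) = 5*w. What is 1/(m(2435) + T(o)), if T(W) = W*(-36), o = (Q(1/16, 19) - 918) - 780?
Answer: 337/24681223 ≈ 1.3654e-5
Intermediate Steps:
Q(P, L) = 2*L/(21 + P) (Q(P, L) = (2*L)/(21 + P) = 2*L/(21 + P))
o = -571618/337 (o = (2*19/(21 + 1/16) - 918) - 780 = (2*19/(337/16) - 918) - 780 = (2*19*(16/337) - 918) - 780 = (608/337 - 918) - 780 = -308758/337 - 780 = -571618/337 ≈ -1696.2)
T(W) = -36*W
1/(m(2435) + T(o)) = 1/(5*2435 - 36*(-571618/337)) = 1/(12175 + 20578248/337) = 1/(24681223/337) = 337/24681223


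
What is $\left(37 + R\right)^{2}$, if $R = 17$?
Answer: $2916$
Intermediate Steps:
$\left(37 + R\right)^{2} = \left(37 + 17\right)^{2} = 54^{2} = 2916$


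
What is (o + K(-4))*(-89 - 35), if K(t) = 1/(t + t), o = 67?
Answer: -16585/2 ≈ -8292.5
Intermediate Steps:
K(t) = 1/(2*t)
(o + K(-4))*(-89 - 35) = (67 + (1/2)/(-4))*(-89 - 35) = (67 + (1/2)*(-1/4))*(-124) = (67 - 1/8)*(-124) = (535/8)*(-124) = -16585/2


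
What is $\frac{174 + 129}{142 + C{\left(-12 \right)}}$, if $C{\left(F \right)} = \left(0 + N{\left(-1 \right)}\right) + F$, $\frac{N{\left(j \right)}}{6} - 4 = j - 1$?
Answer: $\frac{303}{142} \approx 2.1338$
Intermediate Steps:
$N{\left(j \right)} = 18 + 6 j$ ($N{\left(j \right)} = 24 + 6 \left(j - 1\right) = 24 + 6 \left(-1 + j\right) = 24 + \left(-6 + 6 j\right) = 18 + 6 j$)
$C{\left(F \right)} = 12 + F$ ($C{\left(F \right)} = \left(0 + \left(18 + 6 \left(-1\right)\right)\right) + F = \left(0 + \left(18 - 6\right)\right) + F = \left(0 + 12\right) + F = 12 + F$)
$\frac{174 + 129}{142 + C{\left(-12 \right)}} = \frac{174 + 129}{142 + \left(12 - 12\right)} = \frac{303}{142 + 0} = \frac{303}{142}$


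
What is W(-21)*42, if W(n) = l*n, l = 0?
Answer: 0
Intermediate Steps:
W(n) = 0 (W(n) = 0*n = 0)
W(-21)*42 = 0*42 = 0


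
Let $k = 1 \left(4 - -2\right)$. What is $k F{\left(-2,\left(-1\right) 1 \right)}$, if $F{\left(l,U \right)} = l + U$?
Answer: $-18$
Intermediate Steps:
$F{\left(l,U \right)} = U + l$
$k = 6$ ($k = 1 \left(4 + 2\right) = 1 \cdot 6 = 6$)
$k F{\left(-2,\left(-1\right) 1 \right)} = 6 \left(\left(-1\right) 1 - 2\right) = 6 \left(-1 - 2\right) = 6 \left(-3\right) = -18$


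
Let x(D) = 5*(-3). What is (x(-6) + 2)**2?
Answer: 169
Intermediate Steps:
x(D) = -15
(x(-6) + 2)**2 = (-15 + 2)**2 = (-13)**2 = 169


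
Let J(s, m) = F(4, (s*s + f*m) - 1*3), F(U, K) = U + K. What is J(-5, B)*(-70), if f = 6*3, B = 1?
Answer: -3080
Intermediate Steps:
f = 18
F(U, K) = K + U
J(s, m) = 1 + s**2 + 18*m (J(s, m) = ((s*s + 18*m) - 1*3) + 4 = ((s**2 + 18*m) - 3) + 4 = (-3 + s**2 + 18*m) + 4 = 1 + s**2 + 18*m)
J(-5, B)*(-70) = (1 + (-5)**2 + 18*1)*(-70) = (1 + 25 + 18)*(-70) = 44*(-70) = -3080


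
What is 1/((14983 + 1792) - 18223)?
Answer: -1/1448 ≈ -0.00069061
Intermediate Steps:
1/((14983 + 1792) - 18223) = 1/(16775 - 18223) = 1/(-1448) = -1/1448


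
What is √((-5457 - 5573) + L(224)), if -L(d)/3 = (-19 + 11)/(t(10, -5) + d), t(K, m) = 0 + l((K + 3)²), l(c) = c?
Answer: I*√189284782/131 ≈ 105.02*I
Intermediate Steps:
t(K, m) = (3 + K)² (t(K, m) = 0 + (K + 3)² = 0 + (3 + K)² = (3 + K)²)
L(d) = 24/(169 + d) (L(d) = -3*(-19 + 11)/((3 + 10)² + d) = -(-24)/(13² + d) = -(-24)/(169 + d) = 24/(169 + d))
√((-5457 - 5573) + L(224)) = √((-5457 - 5573) + 24/(169 + 224)) = √(-11030 + 24/393) = √(-11030 + 24*(1/393)) = √(-11030 + 8/131) = √(-1444922/131) = I*√189284782/131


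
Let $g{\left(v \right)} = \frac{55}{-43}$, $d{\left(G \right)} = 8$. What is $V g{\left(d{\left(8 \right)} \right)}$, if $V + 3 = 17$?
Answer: $- \frac{770}{43} \approx -17.907$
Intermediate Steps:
$V = 14$ ($V = -3 + 17 = 14$)
$g{\left(v \right)} = - \frac{55}{43}$ ($g{\left(v \right)} = 55 \left(- \frac{1}{43}\right) = - \frac{55}{43}$)
$V g{\left(d{\left(8 \right)} \right)} = 14 \left(- \frac{55}{43}\right) = - \frac{770}{43}$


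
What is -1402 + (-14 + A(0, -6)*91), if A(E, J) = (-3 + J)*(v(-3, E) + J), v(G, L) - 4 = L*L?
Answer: 222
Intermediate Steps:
v(G, L) = 4 + L² (v(G, L) = 4 + L*L = 4 + L²)
A(E, J) = (-3 + J)*(4 + J + E²) (A(E, J) = (-3 + J)*((4 + E²) + J) = (-3 + J)*(4 + J + E²))
-1402 + (-14 + A(0, -6)*91) = -1402 + (-14 + (-12 - 6 + (-6)² - 3*0² - 6*0²)*91) = -1402 + (-14 + (-12 - 6 + 36 - 3*0 - 6*0)*91) = -1402 + (-14 + (-12 - 6 + 36 + 0 + 0)*91) = -1402 + (-14 + 18*91) = -1402 + (-14 + 1638) = -1402 + 1624 = 222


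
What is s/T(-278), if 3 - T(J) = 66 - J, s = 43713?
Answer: -43713/341 ≈ -128.19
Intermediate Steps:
T(J) = -63 + J (T(J) = 3 - (66 - J) = 3 + (-66 + J) = -63 + J)
s/T(-278) = 43713/(-63 - 278) = 43713/(-341) = 43713*(-1/341) = -43713/341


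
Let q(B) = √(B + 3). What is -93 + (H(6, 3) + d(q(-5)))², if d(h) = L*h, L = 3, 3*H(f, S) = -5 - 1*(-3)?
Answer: -995/9 - 4*I*√2 ≈ -110.56 - 5.6569*I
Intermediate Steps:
H(f, S) = -⅔ (H(f, S) = (-5 - 1*(-3))/3 = (-5 + 3)/3 = (⅓)*(-2) = -⅔)
q(B) = √(3 + B)
d(h) = 3*h
-93 + (H(6, 3) + d(q(-5)))² = -93 + (-⅔ + 3*√(3 - 5))² = -93 + (-⅔ + 3*√(-2))² = -93 + (-⅔ + 3*(I*√2))² = -93 + (-⅔ + 3*I*√2)²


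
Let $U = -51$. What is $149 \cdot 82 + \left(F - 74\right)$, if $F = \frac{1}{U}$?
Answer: $\frac{619343}{51} \approx 12144.0$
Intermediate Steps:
$F = - \frac{1}{51}$ ($F = \frac{1}{-51} = - \frac{1}{51} \approx -0.019608$)
$149 \cdot 82 + \left(F - 74\right) = 149 \cdot 82 - \frac{3775}{51} = 12218 - \frac{3775}{51} = \frac{619343}{51}$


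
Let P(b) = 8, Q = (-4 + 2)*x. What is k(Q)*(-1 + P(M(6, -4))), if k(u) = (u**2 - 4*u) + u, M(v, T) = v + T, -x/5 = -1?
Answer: 910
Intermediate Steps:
x = 5 (x = -5*(-1) = 5)
Q = -10 (Q = (-4 + 2)*5 = -2*5 = -10)
M(v, T) = T + v
k(u) = u**2 - 3*u
k(Q)*(-1 + P(M(6, -4))) = (-10*(-3 - 10))*(-1 + 8) = -10*(-13)*7 = 130*7 = 910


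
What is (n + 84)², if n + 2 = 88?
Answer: 28900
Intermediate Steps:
n = 86 (n = -2 + 88 = 86)
(n + 84)² = (86 + 84)² = 170² = 28900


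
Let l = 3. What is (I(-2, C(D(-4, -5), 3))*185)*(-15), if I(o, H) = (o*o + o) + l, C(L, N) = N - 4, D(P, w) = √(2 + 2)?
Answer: -13875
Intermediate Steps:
D(P, w) = 2 (D(P, w) = √4 = 2)
C(L, N) = -4 + N
I(o, H) = 3 + o + o² (I(o, H) = (o*o + o) + 3 = (o² + o) + 3 = (o + o²) + 3 = 3 + o + o²)
(I(-2, C(D(-4, -5), 3))*185)*(-15) = ((3 - 2 + (-2)²)*185)*(-15) = ((3 - 2 + 4)*185)*(-15) = (5*185)*(-15) = 925*(-15) = -13875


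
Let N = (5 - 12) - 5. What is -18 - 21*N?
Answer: 234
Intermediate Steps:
N = -12 (N = -7 - 5 = -12)
-18 - 21*N = -18 - 21*(-12) = -18 + 252 = 234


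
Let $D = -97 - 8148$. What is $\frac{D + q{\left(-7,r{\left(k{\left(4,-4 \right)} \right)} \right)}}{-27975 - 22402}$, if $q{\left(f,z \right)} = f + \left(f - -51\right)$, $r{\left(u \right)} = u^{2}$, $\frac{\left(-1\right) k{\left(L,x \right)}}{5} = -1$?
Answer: $\frac{8208}{50377} \approx 0.16293$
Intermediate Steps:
$k{\left(L,x \right)} = 5$ ($k{\left(L,x \right)} = \left(-5\right) \left(-1\right) = 5$)
$D = -8245$ ($D = -97 - 8148 = -8245$)
$q{\left(f,z \right)} = 51 + 2 f$ ($q{\left(f,z \right)} = f + \left(f + 51\right) = f + \left(51 + f\right) = 51 + 2 f$)
$\frac{D + q{\left(-7,r{\left(k{\left(4,-4 \right)} \right)} \right)}}{-27975 - 22402} = \frac{-8245 + \left(51 + 2 \left(-7\right)\right)}{-27975 - 22402} = \frac{-8245 + \left(51 - 14\right)}{-50377} = \left(-8245 + 37\right) \left(- \frac{1}{50377}\right) = \left(-8208\right) \left(- \frac{1}{50377}\right) = \frac{8208}{50377}$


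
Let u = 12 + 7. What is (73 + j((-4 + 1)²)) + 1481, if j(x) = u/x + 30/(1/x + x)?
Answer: 575420/369 ≈ 1559.4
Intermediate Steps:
u = 19
j(x) = 19/x + 30/(x + 1/x) (j(x) = 19/x + 30/(1/x + x) = 19/x + 30/(x + 1/x))
(73 + j((-4 + 1)²)) + 1481 = (73 + (19 + 49*((-4 + 1)²)²)/((-4 + 1)² + ((-4 + 1)²)³)) + 1481 = (73 + (19 + 49*((-3)²)²)/((-3)² + ((-3)²)³)) + 1481 = (73 + (19 + 49*9²)/(9 + 9³)) + 1481 = (73 + (19 + 49*81)/(9 + 729)) + 1481 = (73 + (19 + 3969)/738) + 1481 = (73 + (1/738)*3988) + 1481 = (73 + 1994/369) + 1481 = 28931/369 + 1481 = 575420/369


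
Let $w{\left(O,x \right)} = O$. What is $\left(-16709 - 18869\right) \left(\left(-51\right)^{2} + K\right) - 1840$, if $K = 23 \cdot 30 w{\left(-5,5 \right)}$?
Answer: $30203882$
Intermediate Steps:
$K = -3450$ ($K = 23 \cdot 30 \left(-5\right) = 690 \left(-5\right) = -3450$)
$\left(-16709 - 18869\right) \left(\left(-51\right)^{2} + K\right) - 1840 = \left(-16709 - 18869\right) \left(\left(-51\right)^{2} - 3450\right) - 1840 = - 35578 \left(2601 - 3450\right) - 1840 = \left(-35578\right) \left(-849\right) - 1840 = 30205722 - 1840 = 30203882$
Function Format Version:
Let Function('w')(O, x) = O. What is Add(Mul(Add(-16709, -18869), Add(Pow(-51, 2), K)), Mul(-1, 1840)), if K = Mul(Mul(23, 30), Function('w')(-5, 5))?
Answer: 30203882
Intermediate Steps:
K = -3450 (K = Mul(Mul(23, 30), -5) = Mul(690, -5) = -3450)
Add(Mul(Add(-16709, -18869), Add(Pow(-51, 2), K)), Mul(-1, 1840)) = Add(Mul(Add(-16709, -18869), Add(Pow(-51, 2), -3450)), Mul(-1, 1840)) = Add(Mul(-35578, Add(2601, -3450)), -1840) = Add(Mul(-35578, -849), -1840) = Add(30205722, -1840) = 30203882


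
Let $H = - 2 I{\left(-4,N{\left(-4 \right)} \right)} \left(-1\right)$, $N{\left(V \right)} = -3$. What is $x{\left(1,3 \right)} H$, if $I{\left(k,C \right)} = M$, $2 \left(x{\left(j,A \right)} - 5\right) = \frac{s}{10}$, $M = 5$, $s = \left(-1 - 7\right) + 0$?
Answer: $46$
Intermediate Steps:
$s = -8$ ($s = -8 + 0 = -8$)
$x{\left(j,A \right)} = \frac{23}{5}$ ($x{\left(j,A \right)} = 5 + \frac{\left(-8\right) \frac{1}{10}}{2} = 5 + \frac{1}{2} \left(- \frac{4}{5}\right) = 5 - \frac{2}{5} = \frac{23}{5}$)
$I{\left(k,C \right)} = 5$
$H = 10$ ($H = \left(-2\right) 5 \left(-1\right) = \left(-10\right) \left(-1\right) = 10$)
$x{\left(1,3 \right)} H = \frac{23}{5} \cdot 10 = 46$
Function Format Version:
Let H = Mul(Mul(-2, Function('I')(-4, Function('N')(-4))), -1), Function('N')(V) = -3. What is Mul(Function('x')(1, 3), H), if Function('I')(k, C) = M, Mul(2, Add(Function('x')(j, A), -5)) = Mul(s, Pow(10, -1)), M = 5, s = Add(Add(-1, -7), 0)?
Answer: 46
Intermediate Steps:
s = -8 (s = Add(-8, 0) = -8)
Function('x')(j, A) = Rational(23, 5) (Function('x')(j, A) = Add(5, Mul(Rational(1, 2), Mul(-8, Pow(10, -1)))) = Add(5, Mul(Rational(1, 2), Mul(-8, Rational(1, 10)))) = Add(5, Mul(Rational(1, 2), Rational(-4, 5))) = Add(5, Rational(-2, 5)) = Rational(23, 5))
Function('I')(k, C) = 5
H = 10 (H = Mul(Mul(-2, 5), -1) = Mul(-10, -1) = 10)
Mul(Function('x')(1, 3), H) = Mul(Rational(23, 5), 10) = 46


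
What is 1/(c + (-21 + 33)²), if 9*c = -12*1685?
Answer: -3/6308 ≈ -0.00047559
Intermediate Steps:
c = -6740/3 (c = (-12*1685)/9 = (⅑)*(-20220) = -6740/3 ≈ -2246.7)
1/(c + (-21 + 33)²) = 1/(-6740/3 + (-21 + 33)²) = 1/(-6740/3 + 12²) = 1/(-6740/3 + 144) = 1/(-6308/3) = -3/6308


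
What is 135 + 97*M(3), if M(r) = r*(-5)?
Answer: -1320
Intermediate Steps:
M(r) = -5*r
135 + 97*M(3) = 135 + 97*(-5*3) = 135 + 97*(-15) = 135 - 1455 = -1320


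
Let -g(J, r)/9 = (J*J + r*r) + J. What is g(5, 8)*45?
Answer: -38070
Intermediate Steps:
g(J, r) = -9*J - 9*J**2 - 9*r**2 (g(J, r) = -9*((J*J + r*r) + J) = -9*((J**2 + r**2) + J) = -9*(J + J**2 + r**2) = -9*J - 9*J**2 - 9*r**2)
g(5, 8)*45 = (-9*5 - 9*5**2 - 9*8**2)*45 = (-45 - 9*25 - 9*64)*45 = (-45 - 225 - 576)*45 = -846*45 = -38070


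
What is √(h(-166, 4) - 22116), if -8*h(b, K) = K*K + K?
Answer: I*√88474/2 ≈ 148.72*I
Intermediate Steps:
h(b, K) = -K/8 - K²/8 (h(b, K) = -(K*K + K)/8 = -(K² + K)/8 = -(K + K²)/8 = -K/8 - K²/8)
√(h(-166, 4) - 22116) = √(-⅛*4*(1 + 4) - 22116) = √(-⅛*4*5 - 22116) = √(-5/2 - 22116) = √(-44237/2) = I*√88474/2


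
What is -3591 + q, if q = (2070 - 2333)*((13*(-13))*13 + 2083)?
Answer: 26391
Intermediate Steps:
q = 29982 (q = -263*(-169*13 + 2083) = -263*(-2197 + 2083) = -263*(-114) = 29982)
-3591 + q = -3591 + 29982 = 26391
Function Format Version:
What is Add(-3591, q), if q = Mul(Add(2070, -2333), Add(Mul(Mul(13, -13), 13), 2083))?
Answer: 26391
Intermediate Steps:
q = 29982 (q = Mul(-263, Add(Mul(-169, 13), 2083)) = Mul(-263, Add(-2197, 2083)) = Mul(-263, -114) = 29982)
Add(-3591, q) = Add(-3591, 29982) = 26391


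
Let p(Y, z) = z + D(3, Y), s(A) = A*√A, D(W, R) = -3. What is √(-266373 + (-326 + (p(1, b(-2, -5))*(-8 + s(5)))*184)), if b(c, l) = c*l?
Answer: √(-277003 + 6440*√5) ≈ 512.45*I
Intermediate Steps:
s(A) = A^(3/2)
p(Y, z) = -3 + z (p(Y, z) = z - 3 = -3 + z)
√(-266373 + (-326 + (p(1, b(-2, -5))*(-8 + s(5)))*184)) = √(-266373 + (-326 + ((-3 - 2*(-5))*(-8 + 5^(3/2)))*184)) = √(-266373 + (-326 + ((-3 + 10)*(-8 + 5*√5))*184)) = √(-266373 + (-326 + (7*(-8 + 5*√5))*184)) = √(-266373 + (-326 + (-56 + 35*√5)*184)) = √(-266373 + (-326 + (-10304 + 6440*√5))) = √(-266373 + (-10630 + 6440*√5)) = √(-277003 + 6440*√5)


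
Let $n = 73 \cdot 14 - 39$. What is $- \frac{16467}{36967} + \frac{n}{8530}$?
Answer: $- \frac{104124949}{315328510} \approx -0.33021$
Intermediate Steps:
$n = 983$ ($n = 1022 - 39 = 983$)
$- \frac{16467}{36967} + \frac{n}{8530} = - \frac{16467}{36967} + \frac{983}{8530} = - \frac{104124949}{315328510}$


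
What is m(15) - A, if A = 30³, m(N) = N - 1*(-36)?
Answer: -26949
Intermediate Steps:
m(N) = 36 + N (m(N) = N + 36 = 36 + N)
A = 27000
m(15) - A = (36 + 15) - 1*27000 = 51 - 27000 = -26949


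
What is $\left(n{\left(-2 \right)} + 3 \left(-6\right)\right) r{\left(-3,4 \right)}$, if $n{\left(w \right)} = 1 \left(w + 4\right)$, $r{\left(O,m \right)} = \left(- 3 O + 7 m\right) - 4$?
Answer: $-528$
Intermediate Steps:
$r{\left(O,m \right)} = -4 - 3 O + 7 m$
$n{\left(w \right)} = 4 + w$ ($n{\left(w \right)} = 1 \left(4 + w\right) = 4 + w$)
$\left(n{\left(-2 \right)} + 3 \left(-6\right)\right) r{\left(-3,4 \right)} = \left(\left(4 - 2\right) + 3 \left(-6\right)\right) \left(-4 - -9 + 7 \cdot 4\right) = \left(2 - 18\right) \left(-4 + 9 + 28\right) = \left(-16\right) 33 = -528$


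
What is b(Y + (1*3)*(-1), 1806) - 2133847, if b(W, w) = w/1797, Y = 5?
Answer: -1278173751/599 ≈ -2.1338e+6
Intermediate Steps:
b(W, w) = w/1797 (b(W, w) = w*(1/1797) = w/1797)
b(Y + (1*3)*(-1), 1806) - 2133847 = (1/1797)*1806 - 2133847 = 602/599 - 2133847 = -1278173751/599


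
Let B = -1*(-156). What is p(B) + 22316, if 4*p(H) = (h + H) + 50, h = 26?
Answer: 22374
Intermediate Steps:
B = 156
p(H) = 19 + H/4 (p(H) = ((26 + H) + 50)/4 = (76 + H)/4 = 19 + H/4)
p(B) + 22316 = (19 + (¼)*156) + 22316 = (19 + 39) + 22316 = 58 + 22316 = 22374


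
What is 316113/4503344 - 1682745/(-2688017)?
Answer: 8427696717201/12105065228848 ≈ 0.69621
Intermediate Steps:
316113/4503344 - 1682745/(-2688017) = 316113*(1/4503344) - 1682745*(-1/2688017) = 316113/4503344 + 1682745/2688017 = 8427696717201/12105065228848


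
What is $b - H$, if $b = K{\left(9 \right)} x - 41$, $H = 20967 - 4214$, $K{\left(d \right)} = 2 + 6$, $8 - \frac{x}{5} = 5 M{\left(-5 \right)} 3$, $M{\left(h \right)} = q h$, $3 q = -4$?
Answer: $-20474$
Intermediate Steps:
$q = - \frac{4}{3}$ ($q = \frac{1}{3} \left(-4\right) = - \frac{4}{3} \approx -1.3333$)
$M{\left(h \right)} = - \frac{4 h}{3}$
$x = -460$ ($x = 40 - 5 \cdot 5 \left(\left(- \frac{4}{3}\right) \left(-5\right)\right) 3 = 40 - 5 \cdot 5 \cdot \frac{20}{3} \cdot 3 = 40 - 5 \cdot \frac{100}{3} \cdot 3 = 40 - 500 = -460$)
$K{\left(d \right)} = 8$
$H = 16753$
$b = -3721$ ($b = 8 \left(-460\right) - 41 = -3680 - 41 = -3721$)
$b - H = -3721 - 16753 = -20474$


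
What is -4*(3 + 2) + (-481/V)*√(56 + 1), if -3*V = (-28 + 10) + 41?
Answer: -20 + 1443*√57/23 ≈ 453.67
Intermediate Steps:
V = -23/3 (V = -((-28 + 10) + 41)/3 = -(-18 + 41)/3 = -⅓*23 = -23/3 ≈ -7.6667)
-4*(3 + 2) + (-481/V)*√(56 + 1) = -4*(3 + 2) + (-481/(-23/3))*√(56 + 1) = -4*5 + (-481*(-3/23))*√57 = -20 + 1443*√57/23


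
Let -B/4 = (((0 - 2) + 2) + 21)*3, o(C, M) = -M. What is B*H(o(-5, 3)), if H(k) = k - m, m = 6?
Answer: 2268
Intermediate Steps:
B = -252 (B = -4*(((0 - 2) + 2) + 21)*3 = -4*((-2 + 2) + 21)*3 = -4*(0 + 21)*3 = -84*3 = -4*63 = -252)
H(k) = -6 + k (H(k) = k - 1*6 = k - 6 = -6 + k)
B*H(o(-5, 3)) = -252*(-6 - 1*3) = -252*(-6 - 3) = -252*(-9) = 2268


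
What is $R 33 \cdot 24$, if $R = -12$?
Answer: $-9504$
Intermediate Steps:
$R 33 \cdot 24 = \left(-12\right) 33 \cdot 24 = \left(-396\right) 24 = -9504$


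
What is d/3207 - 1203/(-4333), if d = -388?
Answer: 2176817/13895931 ≈ 0.15665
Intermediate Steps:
d/3207 - 1203/(-4333) = -388/3207 - 1203/(-4333) = -388*1/3207 - 1203*(-1/4333) = -388/3207 + 1203/4333 = 2176817/13895931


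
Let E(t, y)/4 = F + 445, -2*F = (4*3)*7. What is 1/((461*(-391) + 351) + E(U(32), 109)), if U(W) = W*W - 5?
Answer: -1/178288 ≈ -5.6089e-6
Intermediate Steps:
U(W) = -5 + W**2 (U(W) = W**2 - 5 = -5 + W**2)
F = -42 (F = -4*3*7/2 = -6*7 = -1/2*84 = -42)
E(t, y) = 1612 (E(t, y) = 4*(-42 + 445) = 4*403 = 1612)
1/((461*(-391) + 351) + E(U(32), 109)) = 1/((461*(-391) + 351) + 1612) = 1/((-180251 + 351) + 1612) = 1/(-179900 + 1612) = 1/(-178288) = -1/178288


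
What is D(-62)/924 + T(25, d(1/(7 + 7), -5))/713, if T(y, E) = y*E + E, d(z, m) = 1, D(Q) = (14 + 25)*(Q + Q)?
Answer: -285337/54901 ≈ -5.1973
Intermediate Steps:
D(Q) = 78*Q (D(Q) = 39*(2*Q) = 78*Q)
T(y, E) = E + E*y (T(y, E) = E*y + E = E + E*y)
D(-62)/924 + T(25, d(1/(7 + 7), -5))/713 = (78*(-62))/924 + (1*(1 + 25))/713 = -4836*1/924 + (1*26)*(1/713) = -403/77 + 26*(1/713) = -403/77 + 26/713 = -285337/54901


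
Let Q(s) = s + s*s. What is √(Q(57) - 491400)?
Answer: I*√488094 ≈ 698.64*I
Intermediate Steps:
Q(s) = s + s²
√(Q(57) - 491400) = √(57*(1 + 57) - 491400) = √(57*58 - 491400) = √(3306 - 491400) = √(-488094) = I*√488094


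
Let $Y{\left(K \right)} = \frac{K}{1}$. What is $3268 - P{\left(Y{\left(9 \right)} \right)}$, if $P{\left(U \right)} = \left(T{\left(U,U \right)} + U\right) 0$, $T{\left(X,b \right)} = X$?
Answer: $3268$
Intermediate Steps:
$Y{\left(K \right)} = K$ ($Y{\left(K \right)} = K 1 = K$)
$P{\left(U \right)} = 0$ ($P{\left(U \right)} = \left(U + U\right) 0 = 2 U 0 = 0$)
$3268 - P{\left(Y{\left(9 \right)} \right)} = 3268 - 0 = 3268 + 0 = 3268$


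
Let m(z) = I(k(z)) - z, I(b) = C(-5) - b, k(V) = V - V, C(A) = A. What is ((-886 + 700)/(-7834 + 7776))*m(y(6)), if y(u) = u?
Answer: -1023/29 ≈ -35.276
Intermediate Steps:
k(V) = 0
I(b) = -5 - b
m(z) = -5 - z (m(z) = (-5 - 1*0) - z = (-5 + 0) - z = -5 - z)
((-886 + 700)/(-7834 + 7776))*m(y(6)) = ((-886 + 700)/(-7834 + 7776))*(-5 - 1*6) = (-186/(-58))*(-5 - 6) = -186*(-1/58)*(-11) = (93/29)*(-11) = -1023/29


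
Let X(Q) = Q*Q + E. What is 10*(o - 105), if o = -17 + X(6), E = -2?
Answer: -880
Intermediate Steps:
X(Q) = -2 + Q**2 (X(Q) = Q*Q - 2 = Q**2 - 2 = -2 + Q**2)
o = 17 (o = -17 + (-2 + 6**2) = -17 + (-2 + 36) = -17 + 34 = 17)
10*(o - 105) = 10*(17 - 105) = 10*(-88) = -880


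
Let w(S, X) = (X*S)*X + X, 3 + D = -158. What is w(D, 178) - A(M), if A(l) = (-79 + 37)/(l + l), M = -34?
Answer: -173432185/34 ≈ -5.1009e+6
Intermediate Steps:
D = -161 (D = -3 - 158 = -161)
w(S, X) = X + S*X**2 (w(S, X) = (S*X)*X + X = S*X**2 + X = X + S*X**2)
A(l) = -21/l (A(l) = -42*1/(2*l) = -21/l)
w(D, 178) - A(M) = 178*(1 - 161*178) - (-21)/(-34) = 178*(1 - 28658) - (-21)*(-1)/34 = 178*(-28657) - 1*21/34 = -5100946 - 21/34 = -173432185/34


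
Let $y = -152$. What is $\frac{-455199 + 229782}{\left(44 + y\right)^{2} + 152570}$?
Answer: $- \frac{225417}{164234} \approx -1.3725$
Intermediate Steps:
$\frac{-455199 + 229782}{\left(44 + y\right)^{2} + 152570} = \frac{-455199 + 229782}{\left(44 - 152\right)^{2} + 152570} = - \frac{225417}{\left(-108\right)^{2} + 152570} = - \frac{225417}{11664 + 152570} = - \frac{225417}{164234}$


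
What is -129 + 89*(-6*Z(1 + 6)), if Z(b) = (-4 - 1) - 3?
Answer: 4143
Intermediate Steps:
Z(b) = -8 (Z(b) = -5 - 3 = -8)
-129 + 89*(-6*Z(1 + 6)) = -129 + 89*(-6*(-8)) = -129 + 89*48 = -129 + 4272 = 4143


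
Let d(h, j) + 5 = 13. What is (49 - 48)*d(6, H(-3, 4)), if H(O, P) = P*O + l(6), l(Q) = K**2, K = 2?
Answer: 8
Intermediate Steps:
l(Q) = 4 (l(Q) = 2**2 = 4)
H(O, P) = 4 + O*P (H(O, P) = P*O + 4 = O*P + 4 = 4 + O*P)
d(h, j) = 8 (d(h, j) = -5 + 13 = 8)
(49 - 48)*d(6, H(-3, 4)) = (49 - 48)*8 = 1*8 = 8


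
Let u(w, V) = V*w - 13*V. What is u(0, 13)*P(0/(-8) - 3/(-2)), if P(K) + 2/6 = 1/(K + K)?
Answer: 0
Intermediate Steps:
u(w, V) = -13*V + V*w
P(K) = -⅓ + 1/(2*K) (P(K) = -⅓ + 1/(K + K) = -⅓ + 1/(2*K))
u(0, 13)*P(0/(-8) - 3/(-2)) = (13*(-13 + 0))*((3 - 2*(0/(-8) - 3/(-2)))/(6*(0/(-8) - 3/(-2)))) = (13*(-13))*((3 - 2*(0*(-⅛) - 3*(-½)))/(6*(0*(-⅛) - 3*(-½)))) = -169*(3 - 2*(0 + 3/2))/(6*(0 + 3/2)) = -169*(3 - 2*3/2)/(6*3/2) = -169*2*(3 - 3)/(6*3) = -169*2*0/(6*3) = -169*0 = 0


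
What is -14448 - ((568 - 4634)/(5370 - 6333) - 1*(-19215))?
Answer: -303005/9 ≈ -33667.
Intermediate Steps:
-14448 - ((568 - 4634)/(5370 - 6333) - 1*(-19215)) = -14448 - (-4066/(-963) + 19215) = -14448 - (-4066*(-1/963) + 19215) = -14448 - (38/9 + 19215) = -14448 - 1*172973/9 = -14448 - 172973/9 = -303005/9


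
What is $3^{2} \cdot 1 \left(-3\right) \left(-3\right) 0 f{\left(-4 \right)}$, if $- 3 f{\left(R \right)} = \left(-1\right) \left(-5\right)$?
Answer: $0$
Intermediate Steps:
$f{\left(R \right)} = - \frac{5}{3}$ ($f{\left(R \right)} = - \frac{\left(-1\right) \left(-5\right)}{3} = \left(- \frac{1}{3}\right) 5 = - \frac{5}{3}$)
$3^{2} \cdot 1 \left(-3\right) \left(-3\right) 0 f{\left(-4 \right)} = 3^{2} \cdot 1 \left(-3\right) \left(-3\right) 0 \left(- \frac{5}{3}\right) = 9 \cdot 1 \cdot 9 \cdot 0 \left(- \frac{5}{3}\right) = 9 \cdot 1 \cdot 0 \left(- \frac{5}{3}\right) = 9 \cdot 0 \left(- \frac{5}{3}\right) = 0 \left(- \frac{5}{3}\right) = 0$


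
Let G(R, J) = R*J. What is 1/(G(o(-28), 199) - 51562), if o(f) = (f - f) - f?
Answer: -1/45990 ≈ -2.1744e-5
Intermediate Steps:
o(f) = -f (o(f) = 0 - f = -f)
G(R, J) = J*R
1/(G(o(-28), 199) - 51562) = 1/(199*(-1*(-28)) - 51562) = 1/(199*28 - 51562) = 1/(5572 - 51562) = 1/(-45990) = -1/45990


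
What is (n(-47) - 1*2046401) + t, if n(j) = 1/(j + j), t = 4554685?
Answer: 235778695/94 ≈ 2.5083e+6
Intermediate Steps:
n(j) = 1/(2*j)
(n(-47) - 1*2046401) + t = ((1/2)/(-47) - 1*2046401) + 4554685 = ((1/2)*(-1/47) - 2046401) + 4554685 = (-1/94 - 2046401) + 4554685 = -192361695/94 + 4554685 = 235778695/94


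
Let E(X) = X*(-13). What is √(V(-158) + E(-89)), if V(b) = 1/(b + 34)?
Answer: √4447477/62 ≈ 34.015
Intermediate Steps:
V(b) = 1/(34 + b)
E(X) = -13*X
√(V(-158) + E(-89)) = √(1/(34 - 158) - 13*(-89)) = √(1/(-124) + 1157) = √(-1/124 + 1157) = √(143467/124) = √4447477/62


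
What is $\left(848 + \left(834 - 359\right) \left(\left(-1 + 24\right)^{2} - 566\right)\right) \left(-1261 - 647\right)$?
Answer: $31915116$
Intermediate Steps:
$\left(848 + \left(834 - 359\right) \left(\left(-1 + 24\right)^{2} - 566\right)\right) \left(-1261 - 647\right) = \left(848 + 475 \left(23^{2} - 566\right)\right) \left(-1908\right) = \left(848 + 475 \left(529 - 566\right)\right) \left(-1908\right) = \left(848 + 475 \left(-37\right)\right) \left(-1908\right) = \left(848 - 17575\right) \left(-1908\right) = \left(-16727\right) \left(-1908\right) = 31915116$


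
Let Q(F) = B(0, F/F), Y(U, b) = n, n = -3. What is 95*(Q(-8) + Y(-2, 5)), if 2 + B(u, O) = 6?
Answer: 95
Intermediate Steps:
B(u, O) = 4 (B(u, O) = -2 + 6 = 4)
Y(U, b) = -3
Q(F) = 4
95*(Q(-8) + Y(-2, 5)) = 95*(4 - 3) = 95*1 = 95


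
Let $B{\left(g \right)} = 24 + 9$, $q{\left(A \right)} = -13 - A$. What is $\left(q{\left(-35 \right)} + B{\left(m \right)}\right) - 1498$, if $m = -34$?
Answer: $-1443$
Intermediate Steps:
$B{\left(g \right)} = 33$
$\left(q{\left(-35 \right)} + B{\left(m \right)}\right) - 1498 = \left(\left(-13 - -35\right) + 33\right) - 1498 = \left(\left(-13 + 35\right) + 33\right) - 1498 = \left(22 + 33\right) - 1498 = 55 - 1498 = -1443$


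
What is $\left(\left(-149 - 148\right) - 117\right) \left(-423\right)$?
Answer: $175122$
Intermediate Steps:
$\left(\left(-149 - 148\right) - 117\right) \left(-423\right) = \left(-297 - 117\right) \left(-423\right) = \left(-414\right) \left(-423\right) = 175122$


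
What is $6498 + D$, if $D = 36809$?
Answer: $43307$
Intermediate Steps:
$6498 + D = 6498 + 36809 = 43307$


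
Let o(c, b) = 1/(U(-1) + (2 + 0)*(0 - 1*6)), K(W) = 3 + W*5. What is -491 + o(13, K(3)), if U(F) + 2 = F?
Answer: -7366/15 ≈ -491.07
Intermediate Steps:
K(W) = 3 + 5*W
U(F) = -2 + F
o(c, b) = -1/15 (o(c, b) = 1/((-2 - 1) + (2 + 0)*(0 - 1*6)) = 1/(-3 + 2*(0 - 6)) = 1/(-3 + 2*(-6)) = 1/(-3 - 12) = 1/(-15) = -1/15)
-491 + o(13, K(3)) = -491 - 1/15 = -7366/15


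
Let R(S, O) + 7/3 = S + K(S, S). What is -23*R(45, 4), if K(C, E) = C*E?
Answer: -142669/3 ≈ -47556.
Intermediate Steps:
R(S, O) = -7/3 + S + S² (R(S, O) = -7/3 + (S + S*S) = -7/3 + (S + S²) = -7/3 + S + S²)
-23*R(45, 4) = -23*(-7/3 + 45 + 45²) = -23*(-7/3 + 45 + 2025) = -23*6203/3 = -142669/3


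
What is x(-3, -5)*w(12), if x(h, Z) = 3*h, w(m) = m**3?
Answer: -15552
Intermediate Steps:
x(-3, -5)*w(12) = (3*(-3))*12**3 = -9*1728 = -15552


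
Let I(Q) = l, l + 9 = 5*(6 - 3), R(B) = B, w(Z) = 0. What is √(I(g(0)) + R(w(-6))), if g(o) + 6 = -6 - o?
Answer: √6 ≈ 2.4495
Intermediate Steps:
g(o) = -12 - o (g(o) = -6 + (-6 - o) = -12 - o)
l = 6 (l = -9 + 5*(6 - 3) = -9 + 5*3 = -9 + 15 = 6)
I(Q) = 6
√(I(g(0)) + R(w(-6))) = √(6 + 0) = √6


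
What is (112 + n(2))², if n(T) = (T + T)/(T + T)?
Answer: 12769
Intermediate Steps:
n(T) = 1 (n(T) = (2*T)/((2*T)) = (2*T)*(1/(2*T)) = 1)
(112 + n(2))² = (112 + 1)² = 113² = 12769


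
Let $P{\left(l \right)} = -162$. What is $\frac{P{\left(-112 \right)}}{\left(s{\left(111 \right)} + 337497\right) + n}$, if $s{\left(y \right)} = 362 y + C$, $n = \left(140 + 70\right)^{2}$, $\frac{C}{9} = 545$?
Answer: $- \frac{27}{71114} \approx -0.00037967$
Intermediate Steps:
$C = 4905$ ($C = 9 \cdot 545 = 4905$)
$n = 44100$ ($n = 210^{2} = 44100$)
$s{\left(y \right)} = 4905 + 362 y$ ($s{\left(y \right)} = 362 y + 4905 = 4905 + 362 y$)
$\frac{P{\left(-112 \right)}}{\left(s{\left(111 \right)} + 337497\right) + n} = - \frac{162}{\left(\left(4905 + 362 \cdot 111\right) + 337497\right) + 44100} = - \frac{162}{\left(\left(4905 + 40182\right) + 337497\right) + 44100} = - \frac{162}{\left(45087 + 337497\right) + 44100} = - \frac{162}{382584 + 44100} = - \frac{162}{426684} = \left(-162\right) \frac{1}{426684} = - \frac{27}{71114}$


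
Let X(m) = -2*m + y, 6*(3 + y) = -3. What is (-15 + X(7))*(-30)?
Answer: 975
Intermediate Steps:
y = -7/2 (y = -3 + (⅙)*(-3) = -3 - ½ = -7/2 ≈ -3.5000)
X(m) = -7/2 - 2*m (X(m) = -2*m - 7/2 = -7/2 - 2*m)
(-15 + X(7))*(-30) = (-15 + (-7/2 - 2*7))*(-30) = (-15 + (-7/2 - 14))*(-30) = (-15 - 35/2)*(-30) = -65/2*(-30) = 975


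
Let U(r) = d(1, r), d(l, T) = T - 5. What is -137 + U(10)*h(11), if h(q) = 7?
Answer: -102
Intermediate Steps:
d(l, T) = -5 + T
U(r) = -5 + r
-137 + U(10)*h(11) = -137 + (-5 + 10)*7 = -137 + 5*7 = -137 + 35 = -102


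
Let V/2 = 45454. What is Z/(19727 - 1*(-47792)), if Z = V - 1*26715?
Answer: 64193/67519 ≈ 0.95074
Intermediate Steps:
V = 90908 (V = 2*45454 = 90908)
Z = 64193 (Z = 90908 - 1*26715 = 90908 - 26715 = 64193)
Z/(19727 - 1*(-47792)) = 64193/(19727 - 1*(-47792)) = 64193/(19727 + 47792) = 64193/67519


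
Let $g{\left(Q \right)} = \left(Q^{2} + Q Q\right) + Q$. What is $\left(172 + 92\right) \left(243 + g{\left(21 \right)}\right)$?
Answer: $302544$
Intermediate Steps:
$g{\left(Q \right)} = Q + 2 Q^{2}$ ($g{\left(Q \right)} = \left(Q^{2} + Q^{2}\right) + Q = 2 Q^{2} + Q = Q + 2 Q^{2}$)
$\left(172 + 92\right) \left(243 + g{\left(21 \right)}\right) = \left(172 + 92\right) \left(243 + 21 \left(1 + 2 \cdot 21\right)\right) = 264 \left(243 + 21 \left(1 + 42\right)\right) = 264 \left(243 + 21 \cdot 43\right) = 264 \left(243 + 903\right) = 264 \cdot 1146 = 302544$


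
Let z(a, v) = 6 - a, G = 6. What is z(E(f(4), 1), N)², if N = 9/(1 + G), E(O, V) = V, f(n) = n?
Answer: 25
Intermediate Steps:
N = 9/7 (N = 9/(1 + 6) = 9/7 ≈ 1.2857)
z(E(f(4), 1), N)² = (6 - 1*1)² = (6 - 1)² = 5² = 25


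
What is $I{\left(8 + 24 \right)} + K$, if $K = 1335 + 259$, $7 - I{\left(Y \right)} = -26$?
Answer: $1627$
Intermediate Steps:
$I{\left(Y \right)} = 33$ ($I{\left(Y \right)} = 7 - -26 = 7 + 26 = 33$)
$K = 1594$
$I{\left(8 + 24 \right)} + K = 33 + 1594 = 1627$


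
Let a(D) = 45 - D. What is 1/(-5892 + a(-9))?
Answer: -1/5838 ≈ -0.00017129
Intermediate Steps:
1/(-5892 + a(-9)) = 1/(-5892 + (45 - 1*(-9))) = 1/(-5892 + (45 + 9)) = 1/(-5892 + 54) = 1/(-5838) = -1/5838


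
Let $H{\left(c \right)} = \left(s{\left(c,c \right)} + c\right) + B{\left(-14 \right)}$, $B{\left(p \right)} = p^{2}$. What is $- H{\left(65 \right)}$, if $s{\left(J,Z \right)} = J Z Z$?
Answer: $-274886$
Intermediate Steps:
$s{\left(J,Z \right)} = J Z^{2}$
$H{\left(c \right)} = 196 + c + c^{3}$ ($H{\left(c \right)} = \left(c c^{2} + c\right) + \left(-14\right)^{2} = \left(c^{3} + c\right) + 196 = \left(c + c^{3}\right) + 196 = 196 + c + c^{3}$)
$- H{\left(65 \right)} = - (196 + 65 + 65^{3}) = - (196 + 65 + 274625) = \left(-1\right) 274886 = -274886$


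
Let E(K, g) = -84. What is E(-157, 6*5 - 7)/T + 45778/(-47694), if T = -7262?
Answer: -82108385/86588457 ≈ -0.94826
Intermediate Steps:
E(-157, 6*5 - 7)/T + 45778/(-47694) = -84/(-7262) + 45778/(-47694) = -84*(-1/7262) + 45778*(-1/47694) = 42/3631 - 22889/23847 = -82108385/86588457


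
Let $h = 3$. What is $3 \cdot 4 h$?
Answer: $36$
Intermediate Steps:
$3 \cdot 4 h = 3 \cdot 4 \cdot 3 = 12 \cdot 3 = 36$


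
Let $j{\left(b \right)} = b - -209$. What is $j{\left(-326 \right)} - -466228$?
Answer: $466111$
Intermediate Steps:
$j{\left(b \right)} = 209 + b$ ($j{\left(b \right)} = b + 209 = 209 + b$)
$j{\left(-326 \right)} - -466228 = \left(209 - 326\right) - -466228 = -117 + 466228 = 466111$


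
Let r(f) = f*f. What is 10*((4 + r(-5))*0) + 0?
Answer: 0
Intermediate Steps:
r(f) = f²
10*((4 + r(-5))*0) + 0 = 10*((4 + (-5)²)*0) + 0 = 10*((4 + 25)*0) + 0 = 10*(29*0) + 0 = 10*0 + 0 = 0 + 0 = 0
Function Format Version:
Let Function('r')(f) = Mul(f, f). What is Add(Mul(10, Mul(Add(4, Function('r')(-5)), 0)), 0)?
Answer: 0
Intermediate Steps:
Function('r')(f) = Pow(f, 2)
Add(Mul(10, Mul(Add(4, Function('r')(-5)), 0)), 0) = Add(Mul(10, Mul(Add(4, Pow(-5, 2)), 0)), 0) = Add(Mul(10, Mul(Add(4, 25), 0)), 0) = Add(Mul(10, Mul(29, 0)), 0) = Add(Mul(10, 0), 0) = Add(0, 0) = 0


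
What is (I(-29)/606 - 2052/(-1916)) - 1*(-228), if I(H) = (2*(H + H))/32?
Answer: 531932909/2322192 ≈ 229.06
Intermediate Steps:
I(H) = H/8 (I(H) = (2*(2*H))*(1/32) = (4*H)*(1/32) = H/8)
(I(-29)/606 - 2052/(-1916)) - 1*(-228) = (((⅛)*(-29))/606 - 2052/(-1916)) - 1*(-228) = (-29/8*1/606 - 2052*(-1/1916)) + 228 = (-29/4848 + 513/479) + 228 = 2473133/2322192 + 228 = 531932909/2322192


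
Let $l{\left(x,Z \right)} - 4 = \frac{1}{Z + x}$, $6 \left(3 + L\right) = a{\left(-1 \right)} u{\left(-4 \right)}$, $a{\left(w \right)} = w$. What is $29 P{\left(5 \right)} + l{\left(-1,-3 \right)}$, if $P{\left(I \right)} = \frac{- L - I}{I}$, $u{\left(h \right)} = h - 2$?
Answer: $- \frac{273}{20} \approx -13.65$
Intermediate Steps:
$u{\left(h \right)} = -2 + h$
$L = -2$ ($L = -3 + \frac{\left(-1\right) \left(-2 - 4\right)}{6} = -3 + \frac{\left(-1\right) \left(-6\right)}{6} = -3 + \frac{1}{6} \cdot 6 = -3 + 1 = -2$)
$l{\left(x,Z \right)} = 4 + \frac{1}{Z + x}$
$P{\left(I \right)} = \frac{2 - I}{I}$ ($P{\left(I \right)} = \frac{\left(-1\right) \left(-2\right) - I}{I} = \frac{2 - I}{I}$)
$29 P{\left(5 \right)} + l{\left(-1,-3 \right)} = 29 \frac{2 - 5}{5} + \frac{1 + 4 \left(-3\right) + 4 \left(-1\right)}{-3 - 1} = 29 \frac{2 - 5}{5} + \frac{1 - 12 - 4}{-4} = 29 \cdot \frac{1}{5} \left(-3\right) - - \frac{15}{4} = 29 \left(- \frac{3}{5}\right) + \frac{15}{4} = - \frac{87}{5} + \frac{15}{4} = - \frac{273}{20}$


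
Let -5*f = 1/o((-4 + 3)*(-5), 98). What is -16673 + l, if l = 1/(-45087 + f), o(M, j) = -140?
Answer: -526214869727/31560899 ≈ -16673.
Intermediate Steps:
f = 1/700 (f = -1/5/(-140) = -1/5*(-1/140) = 1/700 ≈ 0.0014286)
l = -700/31560899 (l = 1/(-45087 + 1/700) = 1/(-31560899/700) = -700/31560899 ≈ -2.2179e-5)
-16673 + l = -16673 - 700/31560899 = -526214869727/31560899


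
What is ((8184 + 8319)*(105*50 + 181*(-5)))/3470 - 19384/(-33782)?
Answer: 242242364585/11722354 ≈ 20665.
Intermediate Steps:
((8184 + 8319)*(105*50 + 181*(-5)))/3470 - 19384/(-33782) = (16503*(5250 - 905))*(1/3470) - 19384*(-1/33782) = (16503*4345)*(1/3470) + 9692/16891 = 71705535*(1/3470) + 9692/16891 = 14341107/694 + 9692/16891 = 242242364585/11722354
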